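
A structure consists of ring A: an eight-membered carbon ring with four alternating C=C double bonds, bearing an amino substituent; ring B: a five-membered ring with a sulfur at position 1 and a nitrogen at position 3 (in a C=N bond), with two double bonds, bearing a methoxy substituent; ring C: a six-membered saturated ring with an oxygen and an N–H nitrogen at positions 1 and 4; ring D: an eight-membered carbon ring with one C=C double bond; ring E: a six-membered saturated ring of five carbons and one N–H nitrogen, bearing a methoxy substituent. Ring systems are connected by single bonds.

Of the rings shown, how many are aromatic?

Ring A has only sp² ring atoms; a planar conformation would have a fully conjugated π system of 8 electrons. But 8 = 4(2), which is 4n not 4n+2, so ring A is not aromatic (cyclooctatetraene) — cyclooctatetraene distorts into a non-planar tub to avoid antiaromaticity.
Ring B has a continuous p-orbital overlap around the ring; 2 ring double bonds (4 π electrons) plus a heteroatom lone pair (2) give 6 π electrons. That satisfies 4n+2 with n=1, so ring B is aromatic (thiazole).
Ring C has only sp³ atoms, so it is not fully conjugated — not aromatic (morpholine).
Ring D has six sp³ carbons, so it is not fully conjugated — not aromatic (cyclooctene).
Ring E has only sp³ atoms, so it is not fully conjugated — not aromatic (piperidine).
Aromatic: B. Total: 1.

1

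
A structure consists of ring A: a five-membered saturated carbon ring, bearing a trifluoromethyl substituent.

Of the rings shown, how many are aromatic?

0

Ring A has only sp³ atoms, so it is not fully conjugated — not aromatic (cyclopentane).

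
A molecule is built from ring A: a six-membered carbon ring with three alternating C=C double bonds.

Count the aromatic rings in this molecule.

1

Ring A is planar and fully conjugated; 3 ring double bonds give 6 π electrons. That satisfies 4n+2 with n=1, so ring A is aromatic (benzene).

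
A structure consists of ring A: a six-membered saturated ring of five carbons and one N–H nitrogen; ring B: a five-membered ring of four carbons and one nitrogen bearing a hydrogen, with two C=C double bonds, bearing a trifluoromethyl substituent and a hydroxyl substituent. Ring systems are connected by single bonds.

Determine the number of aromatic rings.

1

Ring A has only sp³ atoms, so it is not fully conjugated — not aromatic (piperidine).
Ring B is planar and fully conjugated; 2 ring double bonds (4 π electrons) plus a heteroatom lone pair (2) give 6 π electrons. Since 6 = 4n+2 (n=1), ring B is aromatic (pyrrole).
Aromatic: B. Total: 1.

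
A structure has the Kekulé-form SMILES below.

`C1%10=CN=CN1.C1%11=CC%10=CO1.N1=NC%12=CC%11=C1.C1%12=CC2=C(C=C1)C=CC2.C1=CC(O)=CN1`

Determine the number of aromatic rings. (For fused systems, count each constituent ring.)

The SMILES encodes a five-membered ring with nitrogens at positions 1 and 3 (one bearing H, one in a C=N bond) and two double bonds; a five-membered ring of four carbons and one oxygen, with two C=C double bonds; a six-membered ring with two adjacent nitrogens and three alternating double bonds; a six-membered carbon ring with three alternating C=C double bonds, fused to a five-membered carbon ring containing one C=C double bond and one sp³ carbon; a five-membered ring of four carbons and one nitrogen bearing a hydrogen, with two C=C double bonds.
The 5-membered ring with two nitrogens (one N–H, one =N–) is planar and fully conjugated; 2 ring double bonds (4 π electrons) plus a heteroatom lone pair (2) give 6 π electrons. Since 6 = 4n+2 (n=1), it is aromatic (imidazole).
The 5-membered ring with one oxygen is fully conjugated (every ring atom contributes a p orbital); 2 ring double bonds (4 π electrons) plus a heteroatom lone pair (2) give 6 π electrons. 6 = 4(1)+2, so it is aromatic (furan).
The 6-membered ring with two nitrogens (1,2) is planar and fully conjugated; 3 ring double bonds give 6 π electrons. That satisfies 4n+2 with n=1, so it is aromatic (pyridazine).
The 6-membered ring is planar and fully conjugated; 3 ring double bonds give 6 π electrons. 6 = 4(1)+2, so it is aromatic (benzene ring).
The 5-membered ring has one sp³ carbon, so it is not fully conjugated — not aromatic (cyclopentene ring).
The 5-membered ring with one N–H is planar and fully conjugated; 2 ring double bonds (4 π electrons) plus a heteroatom lone pair (2) give 6 π electrons. That satisfies 4n+2 with n=1, so it is aromatic (pyrrole).
5 of the 6 rings are aromatic. Total: 5.

5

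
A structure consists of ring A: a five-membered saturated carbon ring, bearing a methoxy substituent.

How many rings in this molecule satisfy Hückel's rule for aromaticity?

Ring A has only sp³ atoms, so it is not fully conjugated — not aromatic (cyclopentane).

0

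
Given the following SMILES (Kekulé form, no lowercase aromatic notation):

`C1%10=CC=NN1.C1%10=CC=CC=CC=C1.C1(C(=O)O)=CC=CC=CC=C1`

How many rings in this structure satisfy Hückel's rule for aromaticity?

1

The SMILES encodes a five-membered ring with two adjacent nitrogens (one bearing H, one in a double bond) and two double bonds; an eight-membered carbon ring with four alternating C=C double bonds; an eight-membered carbon ring with four alternating C=C double bonds.
The 5-membered ring with two adjacent nitrogens (one N–H, one =N–) is fully conjugated (every ring atom contributes a p orbital); 2 ring double bonds (4 π electrons) plus a heteroatom lone pair (2) give 6 π electrons. Since 6 = 4n+2 (n=1), it is aromatic (pyrazole).
The 8-membered ring has only sp² ring atoms; a planar conformation would have a fully conjugated π system of 8 electrons. But 8 = 4(2), which is 4n not 4n+2, so it is not aromatic (cyclooctatetraene) — cyclooctatetraene distorts into a non-planar tub to avoid antiaromaticity.
The second 8-membered ring has only sp² ring atoms; a planar conformation would have a fully conjugated π system of 8 electrons. But 8 = 4(2), which is 4n not 4n+2, so it is not aromatic (cyclooctatetraene) — cyclooctatetraene distorts into a non-planar tub to avoid antiaromaticity.
1 of the 3 rings is aromatic. Total: 1.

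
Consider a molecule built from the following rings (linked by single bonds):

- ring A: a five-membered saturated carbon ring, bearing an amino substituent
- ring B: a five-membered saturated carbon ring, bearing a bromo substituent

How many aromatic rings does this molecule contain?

0

Ring A has only sp³ atoms, so it is not fully conjugated — not aromatic (cyclopentane).
Ring B has only sp³ atoms, so it is not fully conjugated — not aromatic (cyclopentane).
No ring is aromatic. Total: 0.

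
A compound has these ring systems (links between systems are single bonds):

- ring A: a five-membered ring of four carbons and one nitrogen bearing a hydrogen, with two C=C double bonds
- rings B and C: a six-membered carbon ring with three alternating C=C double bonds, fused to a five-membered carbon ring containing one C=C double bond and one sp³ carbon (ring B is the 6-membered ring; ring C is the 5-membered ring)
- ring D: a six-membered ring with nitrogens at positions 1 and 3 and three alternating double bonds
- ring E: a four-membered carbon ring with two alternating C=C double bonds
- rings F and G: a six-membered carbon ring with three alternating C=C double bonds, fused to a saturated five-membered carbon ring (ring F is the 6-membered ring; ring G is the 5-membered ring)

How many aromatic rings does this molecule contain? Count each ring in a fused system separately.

Ring A has a continuous p-orbital overlap around the ring; 2 ring double bonds (4 π electrons) plus a heteroatom lone pair (2) give 6 π electrons. Since 6 = 4n+2 (n=1), ring A is aromatic (pyrrole).
Ring B is fully conjugated (every ring atom contributes a p orbital); 3 ring double bonds give 6 π electrons. Since 6 = 4n+2 (n=1), ring B is aromatic (benzene ring).
Ring C has one sp³ carbon, so it is not fully conjugated — not aromatic (cyclopentene ring).
Ring D is planar and fully conjugated; 3 ring double bonds give 6 π electrons. That satisfies 4n+2 with n=1, so ring D is aromatic (pyrimidine).
Ring E has only sp² ring atoms; a planar conformation would have a fully conjugated π system of 4 electrons. But 4 = 4(1), which is 4n not 4n+2, so ring E is not aromatic (cyclobutadiene) — cyclobutadiene is antiaromatic and distorts to a rectangle.
Ring F is fully conjugated (every ring atom contributes a p orbital); 3 ring double bonds give 6 π electrons. 6 = 4(1)+2, so ring F is aromatic (benzene ring).
Ring G has three sp³ carbons, so it is not fully conjugated — not aromatic (cyclopentane ring).
Aromatic: A, B, D, F. Total: 4.

4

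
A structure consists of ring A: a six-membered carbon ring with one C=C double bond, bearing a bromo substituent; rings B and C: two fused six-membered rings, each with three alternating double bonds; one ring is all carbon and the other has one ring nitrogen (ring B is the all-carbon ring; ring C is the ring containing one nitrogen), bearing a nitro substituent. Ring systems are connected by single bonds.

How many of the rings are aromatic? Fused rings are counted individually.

Ring A has four sp³ carbons, so it is not fully conjugated — not aromatic (cyclohexene).
Rings B and C form a fused bicyclic system (with one nitrogen) with 10 sp² atoms and 10 π electrons from ring double bonds. 10 = 4(2)+2, so the system is aromatic and both rings count as aromatic (quinoline).
Aromatic: B, C. Total: 2.

2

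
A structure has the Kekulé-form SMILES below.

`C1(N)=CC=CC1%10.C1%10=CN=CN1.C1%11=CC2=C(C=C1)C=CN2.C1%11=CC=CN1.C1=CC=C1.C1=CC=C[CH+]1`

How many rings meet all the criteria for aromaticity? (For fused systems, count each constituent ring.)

The SMILES encodes a five-membered carbon ring with two conjugated C=C double bonds and one sp³ carbon; a five-membered ring with nitrogens at positions 1 and 3 (one bearing H, one in a C=N bond) and two double bonds; a six-membered carbon ring with three alternating C=C double bonds, fused to a five-membered ring containing one N–H nitrogen and two C=C double bonds; a five-membered ring of four carbons and one nitrogen bearing a hydrogen, with two C=C double bonds; a four-membered carbon ring with two alternating C=C double bonds; a five-membered all-carbon ring bearing a positive charge on one carbon, with two C=C double bonds.
The 5-membered ring has one sp³ carbon, so it is not fully conjugated — not aromatic (cyclopentadiene).
The 5-membered ring with two nitrogens (one N–H, one =N–) is planar and fully conjugated; 2 ring double bonds (4 π electrons) plus a heteroatom lone pair (2) give 6 π electrons. Since 6 = 4n+2 (n=1), it is aromatic (imidazole).
The fused 6/5-membered bicyclic (with one N–H) is a single π system with 9 sp² atoms and 10 π electrons from ring double bonds plus a heteroatom lone pair. 10 = 4(2)+2, so the system is aromatic and both rings count as aromatic (indole).
The 5-membered ring with one N–H has a continuous p-orbital overlap around the ring; 2 ring double bonds (4 π electrons) plus a heteroatom lone pair (2) give 6 π electrons. 6 = 4(1)+2, so it is aromatic (pyrrole).
The 4-membered ring has only sp² ring atoms; a planar conformation would have a fully conjugated π system of 4 electrons. But 4 = 4(1), which is 4n not 4n+2, so it is not aromatic (cyclobutadiene) — cyclobutadiene is antiaromatic and distorts to a rectangle.
The second 5-membered ring has only sp² ring atoms; a planar conformation would have a fully conjugated π system of 4 electrons. But 4 = 4(1), which is 4n not 4n+2, so it is not aromatic (cyclopentadienyl cation).
4 of the 7 rings are aromatic. Total: 4.

4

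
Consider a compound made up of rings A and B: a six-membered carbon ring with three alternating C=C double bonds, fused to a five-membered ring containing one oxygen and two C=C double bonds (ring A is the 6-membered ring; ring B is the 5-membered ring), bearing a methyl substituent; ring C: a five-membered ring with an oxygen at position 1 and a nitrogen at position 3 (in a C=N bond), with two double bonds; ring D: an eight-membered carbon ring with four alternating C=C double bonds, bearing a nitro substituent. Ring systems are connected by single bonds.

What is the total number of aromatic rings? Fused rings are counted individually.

3

Rings A and B form a fused bicyclic system (with one oxygen) with 9 sp² atoms and 10 π electrons from ring double bonds plus a heteroatom lone pair. 10 = 4(2)+2, so the system is aromatic and both rings count as aromatic (benzofuran).
Ring C is planar and fully conjugated; 2 ring double bonds (4 π electrons) plus a heteroatom lone pair (2) give 6 π electrons. That satisfies 4n+2 with n=1, so ring C is aromatic (oxazole).
Ring D has only sp² ring atoms; a planar conformation would have a fully conjugated π system of 8 electrons. But 8 = 4(2), which is 4n not 4n+2, so ring D is not aromatic (cyclooctatetraene) — cyclooctatetraene distorts into a non-planar tub to avoid antiaromaticity.
Aromatic: A, B, C. Total: 3.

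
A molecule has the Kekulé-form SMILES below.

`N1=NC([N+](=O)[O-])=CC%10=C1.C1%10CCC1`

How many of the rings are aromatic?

The SMILES encodes a six-membered ring with two adjacent nitrogens and three alternating double bonds; a four-membered saturated carbon ring.
The 6-membered ring with two nitrogens (1,2) is fully conjugated (every ring atom contributes a p orbital); 3 ring double bonds give 6 π electrons. 6 = 4(1)+2, so it is aromatic (pyridazine).
The 4-membered ring has only sp³ atoms, so it is not fully conjugated — not aromatic (cyclobutane).
1 of the 2 rings is aromatic. Total: 1.

1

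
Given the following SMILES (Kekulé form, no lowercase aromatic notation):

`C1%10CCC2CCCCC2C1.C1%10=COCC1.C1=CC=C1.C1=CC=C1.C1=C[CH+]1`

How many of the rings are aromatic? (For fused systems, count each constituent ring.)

The SMILES encodes two fused six-membered saturated carbon rings; a five-membered ring of four carbons and one oxygen, with one C=C double bond and two sp³ carbons; a four-membered carbon ring with two alternating C=C double bonds; a four-membered carbon ring with two alternating C=C double bonds; a three-membered all-carbon ring bearing a positive charge on one carbon, with one C=C double bond.
The 6-membered ring has only sp³ atoms, so it is not fully conjugated — not aromatic (cyclohexane ring).
The second 6-membered ring has only sp³ atoms, so it is not fully conjugated — not aromatic (cyclohexane ring).
The 5-membered ring with one oxygen has two sp³ carbons, so it is not fully conjugated — not aromatic (2,3-dihydrofuran).
The 4-membered ring has only sp² ring atoms; a planar conformation would have a fully conjugated π system of 4 electrons. But 4 = 4(1), which is 4n not 4n+2, so it is not aromatic (cyclobutadiene) — cyclobutadiene is antiaromatic and distorts to a rectangle.
The second 4-membered ring has only sp² ring atoms; a planar conformation would have a fully conjugated π system of 4 electrons. But 4 = 4(1), which is 4n not 4n+2, so it is not aromatic (cyclobutadiene) — cyclobutadiene is antiaromatic and distorts to a rectangle.
The 3-membered ring has a continuous p-orbital overlap around the ring; 1 ring double bond (2 π electrons) plus the carbocation's empty p orbital (0, but keeps the ring conjugated) give 2 π electrons. 2 = 4(0)+2, so it is aromatic (cyclopropenyl cation).
1 of the 6 rings is aromatic. Total: 1.

1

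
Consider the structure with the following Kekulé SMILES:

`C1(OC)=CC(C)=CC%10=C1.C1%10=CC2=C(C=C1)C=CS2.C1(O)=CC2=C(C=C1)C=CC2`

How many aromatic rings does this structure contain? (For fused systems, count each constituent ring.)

4

The SMILES encodes a six-membered carbon ring with three alternating C=C double bonds; a six-membered carbon ring with three alternating C=C double bonds, fused to a five-membered ring containing one sulfur and two C=C double bonds; a six-membered carbon ring with three alternating C=C double bonds, fused to a five-membered carbon ring containing one C=C double bond and one sp³ carbon.
The 6-membered ring is planar and fully conjugated; 3 ring double bonds give 6 π electrons. Since 6 = 4n+2 (n=1), it is aromatic (benzene).
The fused 6/5-membered bicyclic (with one sulfur) is a single π system with 9 sp² atoms and 10 π electrons from ring double bonds plus a heteroatom lone pair. 10 = 4(2)+2, so the system is aromatic and both rings count as aromatic (benzothiophene).
The second 6-membered ring has a continuous p-orbital overlap around the ring; 3 ring double bonds give 6 π electrons. 6 = 4(1)+2, so it is aromatic (benzene ring).
The 5-membered ring has one sp³ carbon, so it is not fully conjugated — not aromatic (cyclopentene ring).
4 of the 5 rings are aromatic. Total: 4.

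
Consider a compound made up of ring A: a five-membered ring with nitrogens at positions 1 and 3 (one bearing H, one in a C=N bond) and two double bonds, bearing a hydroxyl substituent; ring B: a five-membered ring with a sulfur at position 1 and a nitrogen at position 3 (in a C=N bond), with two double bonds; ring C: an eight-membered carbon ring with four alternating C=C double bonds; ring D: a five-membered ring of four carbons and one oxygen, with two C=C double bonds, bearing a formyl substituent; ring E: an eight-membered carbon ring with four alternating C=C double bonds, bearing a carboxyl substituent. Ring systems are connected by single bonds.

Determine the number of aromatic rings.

3

Ring A is planar and fully conjugated; 2 ring double bonds (4 π electrons) plus a heteroatom lone pair (2) give 6 π electrons. 6 = 4(1)+2, so ring A is aromatic (imidazole).
Ring B is planar and fully conjugated; 2 ring double bonds (4 π electrons) plus a heteroatom lone pair (2) give 6 π electrons. 6 = 4(1)+2, so ring B is aromatic (thiazole).
Ring C has only sp² ring atoms; a planar conformation would have a fully conjugated π system of 8 electrons. But 8 = 4(2), which is 4n not 4n+2, so ring C is not aromatic (cyclooctatetraene) — cyclooctatetraene distorts into a non-planar tub to avoid antiaromaticity.
Ring D has a continuous p-orbital overlap around the ring; 2 ring double bonds (4 π electrons) plus a heteroatom lone pair (2) give 6 π electrons. Since 6 = 4n+2 (n=1), ring D is aromatic (furan).
Ring E has only sp² ring atoms; a planar conformation would have a fully conjugated π system of 8 electrons. But 8 = 4(2), which is 4n not 4n+2, so ring E is not aromatic (cyclooctatetraene) — cyclooctatetraene distorts into a non-planar tub to avoid antiaromaticity.
Aromatic: A, B, D. Total: 3.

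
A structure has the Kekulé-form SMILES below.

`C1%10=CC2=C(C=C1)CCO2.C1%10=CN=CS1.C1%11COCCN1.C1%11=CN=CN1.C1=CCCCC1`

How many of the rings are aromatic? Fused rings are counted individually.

3

The SMILES encodes a six-membered carbon ring with three alternating C=C double bonds, fused to a five-membered ring containing one oxygen and two sp³ carbons; a five-membered ring with a sulfur at position 1 and a nitrogen at position 3 (in a C=N bond), with two double bonds; a six-membered saturated ring with an oxygen and an N–H nitrogen at positions 1 and 4; a five-membered ring with nitrogens at positions 1 and 3 (one bearing H, one in a C=N bond) and two double bonds; a six-membered carbon ring with one C=C double bond.
The 6-membered ring is planar and fully conjugated; 3 ring double bonds give 6 π electrons. That satisfies 4n+2 with n=1, so it is aromatic (benzene ring).
The 5-membered ring with one oxygen has two sp³ carbons, so it is not fully conjugated — not aromatic (oxolane ring).
The 5-membered ring with one sulfur and one =N– has a continuous p-orbital overlap around the ring; 2 ring double bonds (4 π electrons) plus a heteroatom lone pair (2) give 6 π electrons. 6 = 4(1)+2, so it is aromatic (thiazole).
The 6-membered ring with one oxygen and one N–H (1,4) has only sp³ atoms, so it is not fully conjugated — not aromatic (morpholine).
The 5-membered ring with two nitrogens (one N–H, one =N–) is planar and fully conjugated; 2 ring double bonds (4 π electrons) plus a heteroatom lone pair (2) give 6 π electrons. That satisfies 4n+2 with n=1, so it is aromatic (imidazole).
The second 6-membered ring has four sp³ carbons, so it is not fully conjugated — not aromatic (cyclohexene).
3 of the 6 rings are aromatic. Total: 3.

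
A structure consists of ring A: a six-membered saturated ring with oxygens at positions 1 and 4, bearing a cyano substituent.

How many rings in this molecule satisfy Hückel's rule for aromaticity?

Ring A has only sp³ atoms, so it is not fully conjugated — not aromatic (1,4-dioxane).

0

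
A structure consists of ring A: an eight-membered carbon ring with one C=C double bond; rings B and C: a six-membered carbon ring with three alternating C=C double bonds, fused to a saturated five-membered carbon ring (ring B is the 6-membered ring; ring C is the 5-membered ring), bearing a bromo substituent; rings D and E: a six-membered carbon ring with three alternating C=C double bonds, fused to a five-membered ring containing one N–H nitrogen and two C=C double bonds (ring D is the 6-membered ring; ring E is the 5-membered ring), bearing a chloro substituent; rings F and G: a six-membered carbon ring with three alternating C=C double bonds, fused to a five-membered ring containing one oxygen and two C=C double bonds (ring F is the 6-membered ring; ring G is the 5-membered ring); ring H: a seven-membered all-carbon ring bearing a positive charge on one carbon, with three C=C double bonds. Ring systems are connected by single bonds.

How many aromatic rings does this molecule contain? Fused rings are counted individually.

6

Ring A has six sp³ carbons, so it is not fully conjugated — not aromatic (cyclooctene).
Ring B is planar and fully conjugated; 3 ring double bonds give 6 π electrons. Since 6 = 4n+2 (n=1), ring B is aromatic (benzene ring).
Ring C has three sp³ carbons, so it is not fully conjugated — not aromatic (cyclopentane ring).
Rings D and E form a fused bicyclic system (with one N–H) with 9 sp² atoms and 10 π electrons from ring double bonds plus a heteroatom lone pair. 10 = 4(2)+2, so the system is aromatic and both rings count as aromatic (indole).
Rings F and G form a fused bicyclic system (with one oxygen) with 9 sp² atoms and 10 π electrons from ring double bonds plus a heteroatom lone pair. 10 = 4(2)+2, so the system is aromatic and both rings count as aromatic (benzofuran).
Ring H is fully conjugated (every ring atom contributes a p orbital); 3 ring double bonds (6 π electrons) plus the carbocation's empty p orbital (0, but keeps the ring conjugated) give 6 π electrons. 6 = 4(1)+2, so ring H is aromatic (tropylium cation).
Aromatic: B, D, E, F, G, H. Total: 6.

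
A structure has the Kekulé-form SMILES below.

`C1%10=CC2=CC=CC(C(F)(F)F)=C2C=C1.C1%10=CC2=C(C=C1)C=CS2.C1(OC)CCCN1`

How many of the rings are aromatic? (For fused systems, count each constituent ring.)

4

The SMILES encodes two fused six-membered carbon rings, each with three alternating C=C double bonds; a six-membered carbon ring with three alternating C=C double bonds, fused to a five-membered ring containing one sulfur and two C=C double bonds; a five-membered saturated ring of four carbons and one N–H nitrogen.
The fused 6/6-membered bicyclic is a single π system with 10 sp² atoms and 10 π electrons from ring double bonds. 10 = 4(2)+2, so the system is aromatic and both rings count as aromatic (naphthalene).
The fused 6/5-membered bicyclic (with one sulfur) is a single π system with 9 sp² atoms and 10 π electrons from ring double bonds plus a heteroatom lone pair. 10 = 4(2)+2, so the system is aromatic and both rings count as aromatic (benzothiophene).
The 5-membered ring with one N–H has only sp³ atoms, so it is not fully conjugated — not aromatic (pyrrolidine).
4 of the 5 rings are aromatic. Total: 4.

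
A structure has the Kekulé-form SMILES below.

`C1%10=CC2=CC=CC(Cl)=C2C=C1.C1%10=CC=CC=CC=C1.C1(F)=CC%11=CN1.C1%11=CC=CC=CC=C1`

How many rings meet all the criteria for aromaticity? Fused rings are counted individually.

3

The SMILES encodes two fused six-membered carbon rings, each with three alternating C=C double bonds; an eight-membered carbon ring with four alternating C=C double bonds; a five-membered ring of four carbons and one nitrogen bearing a hydrogen, with two C=C double bonds; an eight-membered carbon ring with four alternating C=C double bonds.
The fused 6/6-membered bicyclic is a single π system with 10 sp² atoms and 10 π electrons from ring double bonds. 10 = 4(2)+2, so the system is aromatic and both rings count as aromatic (naphthalene).
The 8-membered ring has only sp² ring atoms; a planar conformation would have a fully conjugated π system of 8 electrons. But 8 = 4(2), which is 4n not 4n+2, so it is not aromatic (cyclooctatetraene) — cyclooctatetraene distorts into a non-planar tub to avoid antiaromaticity.
The 5-membered ring with one N–H is fully conjugated (every ring atom contributes a p orbital); 2 ring double bonds (4 π electrons) plus a heteroatom lone pair (2) give 6 π electrons. That satisfies 4n+2 with n=1, so it is aromatic (pyrrole).
The second 8-membered ring has only sp² ring atoms; a planar conformation would have a fully conjugated π system of 8 electrons. But 8 = 4(2), which is 4n not 4n+2, so it is not aromatic (cyclooctatetraene) — cyclooctatetraene distorts into a non-planar tub to avoid antiaromaticity.
3 of the 5 rings are aromatic. Total: 3.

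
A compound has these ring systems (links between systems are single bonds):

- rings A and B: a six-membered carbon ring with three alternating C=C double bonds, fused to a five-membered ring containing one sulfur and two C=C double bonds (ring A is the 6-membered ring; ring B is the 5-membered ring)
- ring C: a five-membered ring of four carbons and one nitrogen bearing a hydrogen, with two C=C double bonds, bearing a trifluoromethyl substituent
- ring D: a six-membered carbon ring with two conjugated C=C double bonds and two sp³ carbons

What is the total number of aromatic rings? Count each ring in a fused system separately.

Rings A and B form a fused bicyclic system (with one sulfur) with 9 sp² atoms and 10 π electrons from ring double bonds plus a heteroatom lone pair. 10 = 4(2)+2, so the system is aromatic and both rings count as aromatic (benzothiophene).
Ring C is planar and fully conjugated; 2 ring double bonds (4 π electrons) plus a heteroatom lone pair (2) give 6 π electrons. Since 6 = 4n+2 (n=1), ring C is aromatic (pyrrole).
Ring D has two sp³ carbons, so it is not fully conjugated — not aromatic (1,3-cyclohexadiene).
Aromatic: A, B, C. Total: 3.

3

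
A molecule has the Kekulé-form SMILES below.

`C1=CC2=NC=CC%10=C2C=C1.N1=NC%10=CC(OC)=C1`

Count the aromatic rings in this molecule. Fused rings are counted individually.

3

The SMILES encodes two fused six-membered rings, each with three alternating double bonds; one ring is all carbon and the other has one ring nitrogen; a six-membered ring with two adjacent nitrogens and three alternating double bonds.
The fused 6/6-membered bicyclic (with one nitrogen) is a single π system with 10 sp² atoms and 10 π electrons from ring double bonds. 10 = 4(2)+2, so the system is aromatic and both rings count as aromatic (quinoline).
The 6-membered ring with two nitrogens (1,2) is fully conjugated (every ring atom contributes a p orbital); 3 ring double bonds give 6 π electrons. 6 = 4(1)+2, so it is aromatic (pyridazine).
3 of the 3 rings are aromatic. Total: 3.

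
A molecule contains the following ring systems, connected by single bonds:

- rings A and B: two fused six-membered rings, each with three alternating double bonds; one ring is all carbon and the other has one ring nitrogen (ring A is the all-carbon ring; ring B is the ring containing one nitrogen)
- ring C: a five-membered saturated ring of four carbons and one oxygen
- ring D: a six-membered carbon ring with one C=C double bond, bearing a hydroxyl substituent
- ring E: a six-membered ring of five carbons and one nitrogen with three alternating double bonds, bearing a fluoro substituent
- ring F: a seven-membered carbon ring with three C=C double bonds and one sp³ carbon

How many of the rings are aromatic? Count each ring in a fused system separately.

3

Rings A and B form a fused bicyclic system (with one nitrogen) with 10 sp² atoms and 10 π electrons from ring double bonds. 10 = 4(2)+2, so the system is aromatic and both rings count as aromatic (quinoline).
Ring C has only sp³ atoms, so it is not fully conjugated — not aromatic (tetrahydrofuran).
Ring D has four sp³ carbons, so it is not fully conjugated — not aromatic (cyclohexene).
Ring E is planar and fully conjugated; 3 ring double bonds give 6 π electrons. That satisfies 4n+2 with n=1, so ring E is aromatic (pyridine).
Ring F has one sp³ carbon, so it is not fully conjugated — not aromatic (cycloheptatriene).
Aromatic: A, B, E. Total: 3.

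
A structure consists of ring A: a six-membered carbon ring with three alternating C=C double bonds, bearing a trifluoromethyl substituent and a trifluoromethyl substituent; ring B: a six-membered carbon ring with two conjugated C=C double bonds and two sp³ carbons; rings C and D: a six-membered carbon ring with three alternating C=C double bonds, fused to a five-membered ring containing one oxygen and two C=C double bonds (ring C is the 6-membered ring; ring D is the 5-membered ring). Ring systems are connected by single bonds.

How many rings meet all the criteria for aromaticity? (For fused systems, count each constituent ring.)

3

Ring A is fully conjugated (every ring atom contributes a p orbital); 3 ring double bonds give 6 π electrons. 6 = 4(1)+2, so ring A is aromatic (benzene).
Ring B has two sp³ carbons, so it is not fully conjugated — not aromatic (1,3-cyclohexadiene).
Rings C and D form a fused bicyclic system (with one oxygen) with 9 sp² atoms and 10 π electrons from ring double bonds plus a heteroatom lone pair. 10 = 4(2)+2, so the system is aromatic and both rings count as aromatic (benzofuran).
Aromatic: A, C, D. Total: 3.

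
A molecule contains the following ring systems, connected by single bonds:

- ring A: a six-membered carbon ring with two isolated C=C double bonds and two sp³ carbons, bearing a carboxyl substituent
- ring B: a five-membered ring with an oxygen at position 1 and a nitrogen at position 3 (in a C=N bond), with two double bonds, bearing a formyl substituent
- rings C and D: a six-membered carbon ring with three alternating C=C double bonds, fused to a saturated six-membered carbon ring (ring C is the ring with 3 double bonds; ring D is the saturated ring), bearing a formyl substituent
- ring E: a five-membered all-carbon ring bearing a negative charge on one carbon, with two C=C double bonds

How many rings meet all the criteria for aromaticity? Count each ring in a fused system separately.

3

Ring A has two sp³ carbons, so it is not fully conjugated — not aromatic (1,4-cyclohexadiene).
Ring B is planar and fully conjugated; 2 ring double bonds (4 π electrons) plus a heteroatom lone pair (2) give 6 π electrons. That satisfies 4n+2 with n=1, so ring B is aromatic (oxazole).
Ring C is fully conjugated (every ring atom contributes a p orbital); 3 ring double bonds give 6 π electrons. Since 6 = 4n+2 (n=1), ring C is aromatic (benzene ring).
Ring D has four sp³ carbons, so it is not fully conjugated — not aromatic (cyclohexane ring).
Ring E is planar and fully conjugated; 2 ring double bonds (4 π electrons) plus the carbanion lone pair (2) give 6 π electrons. That satisfies 4n+2 with n=1, so ring E is aromatic (cyclopentadienyl anion).
Aromatic: B, C, E. Total: 3.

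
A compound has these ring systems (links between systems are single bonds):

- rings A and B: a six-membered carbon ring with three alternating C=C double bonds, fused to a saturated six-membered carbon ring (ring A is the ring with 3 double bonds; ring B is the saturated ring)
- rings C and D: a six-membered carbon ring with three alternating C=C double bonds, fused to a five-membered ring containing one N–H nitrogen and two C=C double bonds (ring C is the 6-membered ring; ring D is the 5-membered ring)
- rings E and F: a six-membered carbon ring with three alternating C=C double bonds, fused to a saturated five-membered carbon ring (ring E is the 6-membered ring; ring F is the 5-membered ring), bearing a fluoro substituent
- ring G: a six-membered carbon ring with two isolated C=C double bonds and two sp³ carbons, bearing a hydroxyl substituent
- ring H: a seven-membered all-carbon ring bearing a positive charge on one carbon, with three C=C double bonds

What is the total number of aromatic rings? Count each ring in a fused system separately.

Ring A is planar and fully conjugated; 3 ring double bonds give 6 π electrons. Since 6 = 4n+2 (n=1), ring A is aromatic (benzene ring).
Ring B has four sp³ carbons, so it is not fully conjugated — not aromatic (cyclohexane ring).
Rings C and D form a fused bicyclic system (with one N–H) with 9 sp² atoms and 10 π electrons from ring double bonds plus a heteroatom lone pair. 10 = 4(2)+2, so the system is aromatic and both rings count as aromatic (indole).
Ring E has a continuous p-orbital overlap around the ring; 3 ring double bonds give 6 π electrons. Since 6 = 4n+2 (n=1), ring E is aromatic (benzene ring).
Ring F has three sp³ carbons, so it is not fully conjugated — not aromatic (cyclopentane ring).
Ring G has two sp³ carbons, so it is not fully conjugated — not aromatic (1,4-cyclohexadiene).
Ring H is fully conjugated (every ring atom contributes a p orbital); 3 ring double bonds (6 π electrons) plus the carbocation's empty p orbital (0, but keeps the ring conjugated) give 6 π electrons. 6 = 4(1)+2, so ring H is aromatic (tropylium cation).
Aromatic: A, C, D, E, H. Total: 5.

5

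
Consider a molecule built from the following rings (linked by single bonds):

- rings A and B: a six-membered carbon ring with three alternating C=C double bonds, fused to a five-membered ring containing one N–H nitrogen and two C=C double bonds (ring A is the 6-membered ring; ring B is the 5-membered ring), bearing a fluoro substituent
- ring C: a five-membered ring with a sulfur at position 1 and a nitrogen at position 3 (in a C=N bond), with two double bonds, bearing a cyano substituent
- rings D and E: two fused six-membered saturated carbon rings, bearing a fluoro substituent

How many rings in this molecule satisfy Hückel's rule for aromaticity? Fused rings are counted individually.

Rings A and B form a fused bicyclic system (with one N–H) with 9 sp² atoms and 10 π electrons from ring double bonds plus a heteroatom lone pair. 10 = 4(2)+2, so the system is aromatic and both rings count as aromatic (indole).
Ring C is planar and fully conjugated; 2 ring double bonds (4 π electrons) plus a heteroatom lone pair (2) give 6 π electrons. That satisfies 4n+2 with n=1, so ring C is aromatic (thiazole).
Ring D has only sp³ atoms, so it is not fully conjugated — not aromatic (cyclohexane ring).
Ring E has only sp³ atoms, so it is not fully conjugated — not aromatic (cyclohexane ring).
Aromatic: A, B, C. Total: 3.

3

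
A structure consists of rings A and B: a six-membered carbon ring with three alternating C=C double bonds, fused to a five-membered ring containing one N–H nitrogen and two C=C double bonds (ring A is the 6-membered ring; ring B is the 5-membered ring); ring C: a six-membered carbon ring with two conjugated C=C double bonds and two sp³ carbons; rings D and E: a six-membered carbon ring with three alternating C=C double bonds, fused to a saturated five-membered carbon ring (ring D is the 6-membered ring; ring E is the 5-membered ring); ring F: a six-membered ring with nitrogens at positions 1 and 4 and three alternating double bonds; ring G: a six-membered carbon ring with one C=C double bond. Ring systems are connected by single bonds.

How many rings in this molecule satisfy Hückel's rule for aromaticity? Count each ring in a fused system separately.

4

Rings A and B form a fused bicyclic system (with one N–H) with 9 sp² atoms and 10 π electrons from ring double bonds plus a heteroatom lone pair. 10 = 4(2)+2, so the system is aromatic and both rings count as aromatic (indole).
Ring C has two sp³ carbons, so it is not fully conjugated — not aromatic (1,3-cyclohexadiene).
Ring D is planar and fully conjugated; 3 ring double bonds give 6 π electrons. 6 = 4(1)+2, so ring D is aromatic (benzene ring).
Ring E has three sp³ carbons, so it is not fully conjugated — not aromatic (cyclopentane ring).
Ring F is fully conjugated (every ring atom contributes a p orbital); 3 ring double bonds give 6 π electrons. 6 = 4(1)+2, so ring F is aromatic (pyrazine).
Ring G has four sp³ carbons, so it is not fully conjugated — not aromatic (cyclohexene).
Aromatic: A, B, D, F. Total: 4.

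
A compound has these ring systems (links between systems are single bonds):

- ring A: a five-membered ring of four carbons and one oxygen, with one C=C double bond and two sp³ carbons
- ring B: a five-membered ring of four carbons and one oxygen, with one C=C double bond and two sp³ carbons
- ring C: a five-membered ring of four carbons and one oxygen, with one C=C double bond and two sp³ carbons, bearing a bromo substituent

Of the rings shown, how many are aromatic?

Ring A has two sp³ carbons, so it is not fully conjugated — not aromatic (2,3-dihydrofuran).
Ring B has two sp³ carbons, so it is not fully conjugated — not aromatic (2,3-dihydrofuran).
Ring C has two sp³ carbons, so it is not fully conjugated — not aromatic (2,3-dihydrofuran).
No ring is aromatic. Total: 0.

0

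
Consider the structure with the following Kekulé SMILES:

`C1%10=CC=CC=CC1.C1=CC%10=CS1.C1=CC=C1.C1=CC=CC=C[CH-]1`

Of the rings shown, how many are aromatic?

The SMILES encodes a seven-membered carbon ring with three C=C double bonds and one sp³ carbon; a five-membered ring of four carbons and one sulfur, with two C=C double bonds; a four-membered carbon ring with two alternating C=C double bonds; a seven-membered all-carbon ring bearing a negative charge on one carbon, with three C=C double bonds.
The 7-membered ring has one sp³ carbon, so it is not fully conjugated — not aromatic (cycloheptatriene).
The 5-membered ring with one sulfur has a continuous p-orbital overlap around the ring; 2 ring double bonds (4 π electrons) plus a heteroatom lone pair (2) give 6 π electrons. 6 = 4(1)+2, so it is aromatic (thiophene).
The 4-membered ring has only sp² ring atoms; a planar conformation would have a fully conjugated π system of 4 electrons. But 4 = 4(1), which is 4n not 4n+2, so it is not aromatic (cyclobutadiene) — cyclobutadiene is antiaromatic and distorts to a rectangle.
The second 7-membered ring has only sp² ring atoms; a planar conformation would have a fully conjugated π system of 8 electrons. But 8 = 4(2), which is 4n not 4n+2, so it is not aromatic (cycloheptatrienyl anion).
1 of the 4 rings is aromatic. Total: 1.

1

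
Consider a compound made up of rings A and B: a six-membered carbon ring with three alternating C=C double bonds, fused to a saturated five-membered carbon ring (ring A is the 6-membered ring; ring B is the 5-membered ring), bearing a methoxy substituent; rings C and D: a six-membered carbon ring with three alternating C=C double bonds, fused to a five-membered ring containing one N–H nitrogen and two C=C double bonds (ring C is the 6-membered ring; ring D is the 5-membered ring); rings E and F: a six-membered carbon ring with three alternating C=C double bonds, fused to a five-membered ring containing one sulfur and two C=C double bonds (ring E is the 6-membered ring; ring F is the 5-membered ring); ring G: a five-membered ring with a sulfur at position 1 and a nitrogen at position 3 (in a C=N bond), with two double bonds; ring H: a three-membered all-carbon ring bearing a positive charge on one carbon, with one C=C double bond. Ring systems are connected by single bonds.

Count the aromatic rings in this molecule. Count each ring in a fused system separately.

7

Ring A is planar and fully conjugated; 3 ring double bonds give 6 π electrons. Since 6 = 4n+2 (n=1), ring A is aromatic (benzene ring).
Ring B has three sp³ carbons, so it is not fully conjugated — not aromatic (cyclopentane ring).
Rings C and D form a fused bicyclic system (with one N–H) with 9 sp² atoms and 10 π electrons from ring double bonds plus a heteroatom lone pair. 10 = 4(2)+2, so the system is aromatic and both rings count as aromatic (indole).
Rings E and F form a fused bicyclic system (with one sulfur) with 9 sp² atoms and 10 π electrons from ring double bonds plus a heteroatom lone pair. 10 = 4(2)+2, so the system is aromatic and both rings count as aromatic (benzothiophene).
Ring G is fully conjugated (every ring atom contributes a p orbital); 2 ring double bonds (4 π electrons) plus a heteroatom lone pair (2) give 6 π electrons. 6 = 4(1)+2, so ring G is aromatic (thiazole).
Ring H has a continuous p-orbital overlap around the ring; 1 ring double bond (2 π electrons) plus the carbocation's empty p orbital (0, but keeps the ring conjugated) give 2 π electrons. That satisfies 4n+2 with n=0, so ring H is aromatic (cyclopropenyl cation).
Aromatic: A, C, D, E, F, G, H. Total: 7.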